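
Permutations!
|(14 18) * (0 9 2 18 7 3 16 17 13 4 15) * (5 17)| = |(0 9 2 18 14 7 3 16 5 17 13 4 15)| = 13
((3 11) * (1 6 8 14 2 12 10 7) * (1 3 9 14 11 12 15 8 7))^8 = (1 7 12)(2 8 9)(3 10 6)(11 14 15) = [0, 7, 8, 10, 4, 5, 3, 12, 9, 2, 6, 14, 1, 13, 15, 11]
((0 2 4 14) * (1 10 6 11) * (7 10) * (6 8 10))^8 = (14) = [0, 1, 2, 3, 4, 5, 6, 7, 8, 9, 10, 11, 12, 13, 14]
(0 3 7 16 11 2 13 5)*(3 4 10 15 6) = [4, 1, 13, 7, 10, 0, 3, 16, 8, 9, 15, 2, 12, 5, 14, 6, 11] = (0 4 10 15 6 3 7 16 11 2 13 5)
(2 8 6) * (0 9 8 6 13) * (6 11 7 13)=(0 9 8 6 2 11 7 13)=[9, 1, 11, 3, 4, 5, 2, 13, 6, 8, 10, 7, 12, 0]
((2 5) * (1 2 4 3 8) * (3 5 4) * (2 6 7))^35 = (1 2 3 6 4 8 7 5) = [0, 2, 3, 6, 8, 1, 4, 5, 7]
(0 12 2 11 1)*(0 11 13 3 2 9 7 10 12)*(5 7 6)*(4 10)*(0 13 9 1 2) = (0 13 3)(1 11 2 9 6 5 7 4 10 12) = [13, 11, 9, 0, 10, 7, 5, 4, 8, 6, 12, 2, 1, 3]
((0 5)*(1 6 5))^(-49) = (0 5 6 1) = [5, 0, 2, 3, 4, 6, 1]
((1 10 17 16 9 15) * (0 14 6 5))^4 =(1 9 17)(10 15 16) =[0, 9, 2, 3, 4, 5, 6, 7, 8, 17, 15, 11, 12, 13, 14, 16, 10, 1]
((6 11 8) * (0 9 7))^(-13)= (0 7 9)(6 8 11)= [7, 1, 2, 3, 4, 5, 8, 9, 11, 0, 10, 6]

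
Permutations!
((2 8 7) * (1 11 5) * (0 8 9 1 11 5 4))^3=[2, 4, 5, 3, 7, 0, 6, 1, 9, 11, 10, 8]=(0 2 5)(1 4 7)(8 9 11)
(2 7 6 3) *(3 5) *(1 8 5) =(1 8 5 3 2 7 6) =[0, 8, 7, 2, 4, 3, 1, 6, 5]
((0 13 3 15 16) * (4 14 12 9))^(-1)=(0 16 15 3 13)(4 9 12 14)=[16, 1, 2, 13, 9, 5, 6, 7, 8, 12, 10, 11, 14, 0, 4, 3, 15]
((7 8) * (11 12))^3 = [0, 1, 2, 3, 4, 5, 6, 8, 7, 9, 10, 12, 11] = (7 8)(11 12)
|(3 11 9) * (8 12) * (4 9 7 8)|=|(3 11 7 8 12 4 9)|=7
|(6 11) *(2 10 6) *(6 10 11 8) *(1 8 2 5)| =|(1 8 6 2 11 5)| =6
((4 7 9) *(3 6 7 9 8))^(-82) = [0, 1, 2, 7, 4, 5, 8, 3, 6, 9] = (9)(3 7)(6 8)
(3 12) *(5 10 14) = (3 12)(5 10 14) = [0, 1, 2, 12, 4, 10, 6, 7, 8, 9, 14, 11, 3, 13, 5]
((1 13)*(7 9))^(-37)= [0, 13, 2, 3, 4, 5, 6, 9, 8, 7, 10, 11, 12, 1]= (1 13)(7 9)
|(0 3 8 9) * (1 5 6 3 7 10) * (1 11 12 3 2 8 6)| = |(0 7 10 11 12 3 6 2 8 9)(1 5)| = 10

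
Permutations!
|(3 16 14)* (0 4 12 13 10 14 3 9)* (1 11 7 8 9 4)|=30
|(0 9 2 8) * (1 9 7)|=6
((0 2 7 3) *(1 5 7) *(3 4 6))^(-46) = (0 1 7 6)(2 5 4 3) = [1, 7, 5, 2, 3, 4, 0, 6]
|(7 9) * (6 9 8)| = |(6 9 7 8)| = 4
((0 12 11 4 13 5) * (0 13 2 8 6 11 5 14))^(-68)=[5, 1, 6, 3, 8, 14, 4, 7, 11, 9, 10, 2, 13, 0, 12]=(0 5 14 12 13)(2 6 4 8 11)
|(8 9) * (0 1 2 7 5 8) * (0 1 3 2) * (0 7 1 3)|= |(1 7 5 8 9 3 2)|= 7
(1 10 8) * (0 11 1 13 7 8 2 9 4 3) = (0 11 1 10 2 9 4 3)(7 8 13) = [11, 10, 9, 0, 3, 5, 6, 8, 13, 4, 2, 1, 12, 7]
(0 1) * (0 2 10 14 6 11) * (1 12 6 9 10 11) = [12, 2, 11, 3, 4, 5, 1, 7, 8, 10, 14, 0, 6, 13, 9] = (0 12 6 1 2 11)(9 10 14)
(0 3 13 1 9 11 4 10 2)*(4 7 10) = (0 3 13 1 9 11 7 10 2) = [3, 9, 0, 13, 4, 5, 6, 10, 8, 11, 2, 7, 12, 1]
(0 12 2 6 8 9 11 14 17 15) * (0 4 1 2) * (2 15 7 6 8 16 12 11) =(0 11 14 17 7 6 16 12)(1 15 4)(2 8 9) =[11, 15, 8, 3, 1, 5, 16, 6, 9, 2, 10, 14, 0, 13, 17, 4, 12, 7]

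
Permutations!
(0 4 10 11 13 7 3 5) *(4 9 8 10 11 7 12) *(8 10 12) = (0 9 10 7 3 5)(4 11 13 8 12) = [9, 1, 2, 5, 11, 0, 6, 3, 12, 10, 7, 13, 4, 8]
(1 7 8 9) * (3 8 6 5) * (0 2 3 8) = (0 2 3)(1 7 6 5 8 9) = [2, 7, 3, 0, 4, 8, 5, 6, 9, 1]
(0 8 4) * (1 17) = (0 8 4)(1 17) = [8, 17, 2, 3, 0, 5, 6, 7, 4, 9, 10, 11, 12, 13, 14, 15, 16, 1]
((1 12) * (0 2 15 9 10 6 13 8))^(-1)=(0 8 13 6 10 9 15 2)(1 12)=[8, 12, 0, 3, 4, 5, 10, 7, 13, 15, 9, 11, 1, 6, 14, 2]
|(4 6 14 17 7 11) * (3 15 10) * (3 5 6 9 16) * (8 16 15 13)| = |(3 13 8 16)(4 9 15 10 5 6 14 17 7 11)| = 20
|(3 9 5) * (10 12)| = |(3 9 5)(10 12)| = 6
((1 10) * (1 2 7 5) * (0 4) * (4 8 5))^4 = (0 10)(1 4)(2 8)(5 7) = [10, 4, 8, 3, 1, 7, 6, 5, 2, 9, 0]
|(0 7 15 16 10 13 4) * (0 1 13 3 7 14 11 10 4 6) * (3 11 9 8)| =|(0 14 9 8 3 7 15 16 4 1 13 6)(10 11)| =12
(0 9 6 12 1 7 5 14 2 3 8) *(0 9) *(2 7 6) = (1 6 12)(2 3 8 9)(5 14 7) = [0, 6, 3, 8, 4, 14, 12, 5, 9, 2, 10, 11, 1, 13, 7]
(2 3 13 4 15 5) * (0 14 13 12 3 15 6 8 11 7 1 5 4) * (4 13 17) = (0 14 17 4 6 8 11 7 1 5 2 15 13)(3 12) = [14, 5, 15, 12, 6, 2, 8, 1, 11, 9, 10, 7, 3, 0, 17, 13, 16, 4]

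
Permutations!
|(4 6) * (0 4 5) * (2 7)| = 4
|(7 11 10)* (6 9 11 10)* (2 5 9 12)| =|(2 5 9 11 6 12)(7 10)| =6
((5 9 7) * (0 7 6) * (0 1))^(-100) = [5, 7, 2, 3, 4, 6, 0, 9, 8, 1] = (0 5 6)(1 7 9)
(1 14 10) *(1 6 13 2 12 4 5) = [0, 14, 12, 3, 5, 1, 13, 7, 8, 9, 6, 11, 4, 2, 10] = (1 14 10 6 13 2 12 4 5)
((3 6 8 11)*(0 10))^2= (3 8)(6 11)= [0, 1, 2, 8, 4, 5, 11, 7, 3, 9, 10, 6]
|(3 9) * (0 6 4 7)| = |(0 6 4 7)(3 9)| = 4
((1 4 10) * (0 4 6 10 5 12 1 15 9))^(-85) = (0 6 4 10 5 15 12 9 1) = [6, 0, 2, 3, 10, 15, 4, 7, 8, 1, 5, 11, 9, 13, 14, 12]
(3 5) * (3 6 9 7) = (3 5 6 9 7) = [0, 1, 2, 5, 4, 6, 9, 3, 8, 7]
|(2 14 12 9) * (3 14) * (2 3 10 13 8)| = 4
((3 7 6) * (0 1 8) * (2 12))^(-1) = (0 8 1)(2 12)(3 6 7) = [8, 0, 12, 6, 4, 5, 7, 3, 1, 9, 10, 11, 2]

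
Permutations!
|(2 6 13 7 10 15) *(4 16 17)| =|(2 6 13 7 10 15)(4 16 17)| =6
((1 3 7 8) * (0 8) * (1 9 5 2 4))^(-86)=(0 2 7 5 3 9 1 8 4)=[2, 8, 7, 9, 0, 3, 6, 5, 4, 1]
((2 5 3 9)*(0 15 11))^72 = (15) = [0, 1, 2, 3, 4, 5, 6, 7, 8, 9, 10, 11, 12, 13, 14, 15]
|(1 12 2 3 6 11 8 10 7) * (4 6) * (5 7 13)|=12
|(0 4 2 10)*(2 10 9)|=|(0 4 10)(2 9)|=6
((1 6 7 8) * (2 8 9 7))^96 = (9) = [0, 1, 2, 3, 4, 5, 6, 7, 8, 9]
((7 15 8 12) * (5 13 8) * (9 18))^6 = (18) = [0, 1, 2, 3, 4, 5, 6, 7, 8, 9, 10, 11, 12, 13, 14, 15, 16, 17, 18]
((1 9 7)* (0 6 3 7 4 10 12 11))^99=(0 11 12 10 4 9 1 7 3 6)=[11, 7, 2, 6, 9, 5, 0, 3, 8, 1, 4, 12, 10]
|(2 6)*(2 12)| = 3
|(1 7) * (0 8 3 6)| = |(0 8 3 6)(1 7)| = 4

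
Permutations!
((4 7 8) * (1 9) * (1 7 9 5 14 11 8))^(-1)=(1 7 9 4 8 11 14 5)=[0, 7, 2, 3, 8, 1, 6, 9, 11, 4, 10, 14, 12, 13, 5]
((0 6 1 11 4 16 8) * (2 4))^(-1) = (0 8 16 4 2 11 1 6) = [8, 6, 11, 3, 2, 5, 0, 7, 16, 9, 10, 1, 12, 13, 14, 15, 4]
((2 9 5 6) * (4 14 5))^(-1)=(2 6 5 14 4 9)=[0, 1, 6, 3, 9, 14, 5, 7, 8, 2, 10, 11, 12, 13, 4]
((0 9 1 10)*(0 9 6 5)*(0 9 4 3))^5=(0 10 5 3 1 6 4 9)=[10, 6, 2, 1, 9, 3, 4, 7, 8, 0, 5]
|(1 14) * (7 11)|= |(1 14)(7 11)|= 2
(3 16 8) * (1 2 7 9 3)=(1 2 7 9 3 16 8)=[0, 2, 7, 16, 4, 5, 6, 9, 1, 3, 10, 11, 12, 13, 14, 15, 8]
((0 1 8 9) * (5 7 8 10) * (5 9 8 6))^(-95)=(0 1 10 9)(5 7 6)=[1, 10, 2, 3, 4, 7, 5, 6, 8, 0, 9]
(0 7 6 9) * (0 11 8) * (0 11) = (0 7 6 9)(8 11) = [7, 1, 2, 3, 4, 5, 9, 6, 11, 0, 10, 8]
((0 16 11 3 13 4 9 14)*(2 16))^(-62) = (0 2 16 11 3 13 4 9 14) = [2, 1, 16, 13, 9, 5, 6, 7, 8, 14, 10, 3, 12, 4, 0, 15, 11]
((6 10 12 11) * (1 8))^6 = [0, 1, 2, 3, 4, 5, 12, 7, 8, 9, 11, 10, 6] = (6 12)(10 11)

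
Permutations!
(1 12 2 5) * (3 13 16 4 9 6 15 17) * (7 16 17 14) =(1 12 2 5)(3 13 17)(4 9 6 15 14 7 16) =[0, 12, 5, 13, 9, 1, 15, 16, 8, 6, 10, 11, 2, 17, 7, 14, 4, 3]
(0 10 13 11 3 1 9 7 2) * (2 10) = (0 2)(1 9 7 10 13 11 3) = [2, 9, 0, 1, 4, 5, 6, 10, 8, 7, 13, 3, 12, 11]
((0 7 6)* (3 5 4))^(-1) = [6, 1, 2, 4, 5, 3, 7, 0] = (0 6 7)(3 4 5)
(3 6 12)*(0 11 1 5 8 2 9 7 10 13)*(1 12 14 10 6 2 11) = (0 1 5 8 11 12 3 2 9 7 6 14 10 13) = [1, 5, 9, 2, 4, 8, 14, 6, 11, 7, 13, 12, 3, 0, 10]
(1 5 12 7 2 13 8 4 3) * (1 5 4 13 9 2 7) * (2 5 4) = [0, 2, 9, 4, 3, 12, 6, 7, 13, 5, 10, 11, 1, 8] = (1 2 9 5 12)(3 4)(8 13)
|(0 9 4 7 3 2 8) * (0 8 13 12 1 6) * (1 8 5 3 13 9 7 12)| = 35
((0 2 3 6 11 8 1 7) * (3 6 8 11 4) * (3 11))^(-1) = (0 7 1 8 3 11 4 6 2) = [7, 8, 0, 11, 6, 5, 2, 1, 3, 9, 10, 4]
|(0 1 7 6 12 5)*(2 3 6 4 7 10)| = |(0 1 10 2 3 6 12 5)(4 7)| = 8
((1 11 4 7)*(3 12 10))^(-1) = (1 7 4 11)(3 10 12) = [0, 7, 2, 10, 11, 5, 6, 4, 8, 9, 12, 1, 3]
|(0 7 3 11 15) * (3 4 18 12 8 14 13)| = |(0 7 4 18 12 8 14 13 3 11 15)| = 11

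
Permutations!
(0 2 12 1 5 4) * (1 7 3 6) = [2, 5, 12, 6, 0, 4, 1, 3, 8, 9, 10, 11, 7] = (0 2 12 7 3 6 1 5 4)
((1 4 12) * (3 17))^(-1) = (1 12 4)(3 17) = [0, 12, 2, 17, 1, 5, 6, 7, 8, 9, 10, 11, 4, 13, 14, 15, 16, 3]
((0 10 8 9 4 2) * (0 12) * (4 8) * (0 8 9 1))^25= (0 12 10 8 4 1 2)= [12, 2, 0, 3, 1, 5, 6, 7, 4, 9, 8, 11, 10]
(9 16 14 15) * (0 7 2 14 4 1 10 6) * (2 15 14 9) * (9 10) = (0 7 15 2 10 6)(1 9 16 4) = [7, 9, 10, 3, 1, 5, 0, 15, 8, 16, 6, 11, 12, 13, 14, 2, 4]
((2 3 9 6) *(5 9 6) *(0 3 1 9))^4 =(0 1 3 9 6 5 2) =[1, 3, 0, 9, 4, 2, 5, 7, 8, 6]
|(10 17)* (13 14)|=|(10 17)(13 14)|=2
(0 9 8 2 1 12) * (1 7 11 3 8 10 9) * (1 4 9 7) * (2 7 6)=(0 4 9 10 6 2 1 12)(3 8 7 11)=[4, 12, 1, 8, 9, 5, 2, 11, 7, 10, 6, 3, 0]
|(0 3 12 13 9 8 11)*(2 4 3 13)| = 20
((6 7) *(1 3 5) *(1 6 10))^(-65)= (1 3 5 6 7 10)= [0, 3, 2, 5, 4, 6, 7, 10, 8, 9, 1]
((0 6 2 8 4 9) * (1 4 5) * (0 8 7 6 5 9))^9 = (0 5 1 4)(8 9) = [5, 4, 2, 3, 0, 1, 6, 7, 9, 8]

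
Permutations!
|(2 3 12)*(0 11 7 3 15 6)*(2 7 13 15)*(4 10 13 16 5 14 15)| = 21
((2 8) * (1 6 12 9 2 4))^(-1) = [0, 4, 9, 3, 8, 5, 1, 7, 2, 12, 10, 11, 6] = (1 4 8 2 9 12 6)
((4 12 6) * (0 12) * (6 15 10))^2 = (0 15 6)(4 12 10) = [15, 1, 2, 3, 12, 5, 0, 7, 8, 9, 4, 11, 10, 13, 14, 6]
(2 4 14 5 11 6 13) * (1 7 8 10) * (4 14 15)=[0, 7, 14, 3, 15, 11, 13, 8, 10, 9, 1, 6, 12, 2, 5, 4]=(1 7 8 10)(2 14 5 11 6 13)(4 15)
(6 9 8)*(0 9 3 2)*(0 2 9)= (3 9 8 6)= [0, 1, 2, 9, 4, 5, 3, 7, 6, 8]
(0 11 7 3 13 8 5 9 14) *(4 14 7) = (0 11 4 14)(3 13 8 5 9 7) = [11, 1, 2, 13, 14, 9, 6, 3, 5, 7, 10, 4, 12, 8, 0]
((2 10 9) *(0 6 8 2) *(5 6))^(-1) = (0 9 10 2 8 6 5) = [9, 1, 8, 3, 4, 0, 5, 7, 6, 10, 2]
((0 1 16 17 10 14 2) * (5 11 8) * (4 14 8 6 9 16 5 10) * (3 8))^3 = [11, 6, 5, 3, 0, 9, 17, 7, 8, 4, 10, 16, 12, 13, 1, 15, 14, 2] = (0 11 16 14 1 6 17 2 5 9 4)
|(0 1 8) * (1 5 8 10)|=|(0 5 8)(1 10)|=6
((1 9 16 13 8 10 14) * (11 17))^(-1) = (1 14 10 8 13 16 9)(11 17) = [0, 14, 2, 3, 4, 5, 6, 7, 13, 1, 8, 17, 12, 16, 10, 15, 9, 11]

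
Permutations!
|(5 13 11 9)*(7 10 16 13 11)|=12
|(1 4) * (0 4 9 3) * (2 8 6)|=|(0 4 1 9 3)(2 8 6)|=15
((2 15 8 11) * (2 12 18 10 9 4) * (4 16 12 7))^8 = (2 8 7)(4 15 11)(9 18 16 10 12) = [0, 1, 8, 3, 15, 5, 6, 2, 7, 18, 12, 4, 9, 13, 14, 11, 10, 17, 16]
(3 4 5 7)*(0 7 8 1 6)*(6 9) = (0 7 3 4 5 8 1 9 6) = [7, 9, 2, 4, 5, 8, 0, 3, 1, 6]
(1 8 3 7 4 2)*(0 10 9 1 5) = (0 10 9 1 8 3 7 4 2 5) = [10, 8, 5, 7, 2, 0, 6, 4, 3, 1, 9]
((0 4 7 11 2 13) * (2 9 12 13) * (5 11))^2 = (0 7 11 12)(4 5 9 13) = [7, 1, 2, 3, 5, 9, 6, 11, 8, 13, 10, 12, 0, 4]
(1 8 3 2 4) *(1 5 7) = (1 8 3 2 4 5 7) = [0, 8, 4, 2, 5, 7, 6, 1, 3]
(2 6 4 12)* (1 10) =(1 10)(2 6 4 12) =[0, 10, 6, 3, 12, 5, 4, 7, 8, 9, 1, 11, 2]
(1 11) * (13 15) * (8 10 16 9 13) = (1 11)(8 10 16 9 13 15) = [0, 11, 2, 3, 4, 5, 6, 7, 10, 13, 16, 1, 12, 15, 14, 8, 9]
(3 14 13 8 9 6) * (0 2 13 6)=(0 2 13 8 9)(3 14 6)=[2, 1, 13, 14, 4, 5, 3, 7, 9, 0, 10, 11, 12, 8, 6]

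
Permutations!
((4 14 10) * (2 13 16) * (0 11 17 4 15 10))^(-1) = (0 14 4 17 11)(2 16 13)(10 15) = [14, 1, 16, 3, 17, 5, 6, 7, 8, 9, 15, 0, 12, 2, 4, 10, 13, 11]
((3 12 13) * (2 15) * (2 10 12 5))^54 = [0, 1, 3, 12, 4, 13, 6, 7, 8, 9, 2, 11, 15, 10, 14, 5] = (2 3 12 15 5 13 10)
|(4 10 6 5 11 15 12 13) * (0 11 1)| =10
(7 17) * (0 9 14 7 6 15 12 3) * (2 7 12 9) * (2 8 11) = [8, 1, 7, 0, 4, 5, 15, 17, 11, 14, 10, 2, 3, 13, 12, 9, 16, 6] = (0 8 11 2 7 17 6 15 9 14 12 3)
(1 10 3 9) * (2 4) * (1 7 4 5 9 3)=[0, 10, 5, 3, 2, 9, 6, 4, 8, 7, 1]=(1 10)(2 5 9 7 4)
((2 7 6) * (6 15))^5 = (2 7 15 6) = [0, 1, 7, 3, 4, 5, 2, 15, 8, 9, 10, 11, 12, 13, 14, 6]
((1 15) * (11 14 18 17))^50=(11 18)(14 17)=[0, 1, 2, 3, 4, 5, 6, 7, 8, 9, 10, 18, 12, 13, 17, 15, 16, 14, 11]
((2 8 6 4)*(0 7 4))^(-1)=(0 6 8 2 4 7)=[6, 1, 4, 3, 7, 5, 8, 0, 2]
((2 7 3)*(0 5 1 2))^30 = (7) = [0, 1, 2, 3, 4, 5, 6, 7]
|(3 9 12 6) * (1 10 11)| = |(1 10 11)(3 9 12 6)| = 12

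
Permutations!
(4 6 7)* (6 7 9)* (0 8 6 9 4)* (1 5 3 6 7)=(9)(0 8 7)(1 5 3 6 4)=[8, 5, 2, 6, 1, 3, 4, 0, 7, 9]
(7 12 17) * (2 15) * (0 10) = (0 10)(2 15)(7 12 17) = [10, 1, 15, 3, 4, 5, 6, 12, 8, 9, 0, 11, 17, 13, 14, 2, 16, 7]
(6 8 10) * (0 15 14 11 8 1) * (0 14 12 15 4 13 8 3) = (0 4 13 8 10 6 1 14 11 3)(12 15) = [4, 14, 2, 0, 13, 5, 1, 7, 10, 9, 6, 3, 15, 8, 11, 12]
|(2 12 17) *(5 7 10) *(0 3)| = 6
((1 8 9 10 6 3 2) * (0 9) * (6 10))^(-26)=[6, 0, 8, 1, 4, 5, 2, 7, 9, 3, 10]=(10)(0 6 2 8 9 3 1)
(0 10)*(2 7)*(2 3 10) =(0 2 7 3 10) =[2, 1, 7, 10, 4, 5, 6, 3, 8, 9, 0]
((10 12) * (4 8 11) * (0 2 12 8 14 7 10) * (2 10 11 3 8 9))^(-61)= (0 12 2 9 10)(3 8)(4 11 7 14)= [12, 1, 9, 8, 11, 5, 6, 14, 3, 10, 0, 7, 2, 13, 4]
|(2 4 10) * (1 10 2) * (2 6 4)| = |(1 10)(4 6)| = 2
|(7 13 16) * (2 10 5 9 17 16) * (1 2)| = 9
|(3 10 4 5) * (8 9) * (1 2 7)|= 12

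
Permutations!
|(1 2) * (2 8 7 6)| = |(1 8 7 6 2)| = 5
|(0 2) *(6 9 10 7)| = 4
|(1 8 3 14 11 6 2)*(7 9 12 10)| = 28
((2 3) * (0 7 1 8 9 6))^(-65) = (0 7 1 8 9 6)(2 3) = [7, 8, 3, 2, 4, 5, 0, 1, 9, 6]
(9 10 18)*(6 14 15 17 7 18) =[0, 1, 2, 3, 4, 5, 14, 18, 8, 10, 6, 11, 12, 13, 15, 17, 16, 7, 9] =(6 14 15 17 7 18 9 10)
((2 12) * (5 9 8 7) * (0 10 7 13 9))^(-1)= (0 5 7 10)(2 12)(8 9 13)= [5, 1, 12, 3, 4, 7, 6, 10, 9, 13, 0, 11, 2, 8]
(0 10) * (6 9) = [10, 1, 2, 3, 4, 5, 9, 7, 8, 6, 0] = (0 10)(6 9)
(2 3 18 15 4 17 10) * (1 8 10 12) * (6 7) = (1 8 10 2 3 18 15 4 17 12)(6 7) = [0, 8, 3, 18, 17, 5, 7, 6, 10, 9, 2, 11, 1, 13, 14, 4, 16, 12, 15]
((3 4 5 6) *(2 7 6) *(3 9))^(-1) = (2 5 4 3 9 6 7) = [0, 1, 5, 9, 3, 4, 7, 2, 8, 6]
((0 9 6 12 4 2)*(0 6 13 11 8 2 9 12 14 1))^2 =(0 4 13 8 6 1 12 9 11 2 14) =[4, 12, 14, 3, 13, 5, 1, 7, 6, 11, 10, 2, 9, 8, 0]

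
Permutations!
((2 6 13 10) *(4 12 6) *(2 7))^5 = [0, 1, 10, 3, 7, 5, 4, 13, 8, 9, 6, 11, 2, 12] = (2 10 6 4 7 13 12)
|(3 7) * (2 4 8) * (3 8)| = |(2 4 3 7 8)| = 5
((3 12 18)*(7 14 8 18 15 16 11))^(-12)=(3 14 16)(7 15 18)(8 11 12)=[0, 1, 2, 14, 4, 5, 6, 15, 11, 9, 10, 12, 8, 13, 16, 18, 3, 17, 7]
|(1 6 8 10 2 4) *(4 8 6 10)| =5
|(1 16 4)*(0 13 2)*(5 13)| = 12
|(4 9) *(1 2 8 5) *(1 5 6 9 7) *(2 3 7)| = 15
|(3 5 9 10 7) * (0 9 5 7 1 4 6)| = |(0 9 10 1 4 6)(3 7)| = 6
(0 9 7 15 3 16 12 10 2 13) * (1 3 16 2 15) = (0 9 7 1 3 2 13)(10 15 16 12) = [9, 3, 13, 2, 4, 5, 6, 1, 8, 7, 15, 11, 10, 0, 14, 16, 12]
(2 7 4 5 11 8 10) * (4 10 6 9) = (2 7 10)(4 5 11 8 6 9) = [0, 1, 7, 3, 5, 11, 9, 10, 6, 4, 2, 8]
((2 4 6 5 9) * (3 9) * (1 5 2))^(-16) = (9)(2 6 4) = [0, 1, 6, 3, 2, 5, 4, 7, 8, 9]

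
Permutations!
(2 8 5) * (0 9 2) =(0 9 2 8 5) =[9, 1, 8, 3, 4, 0, 6, 7, 5, 2]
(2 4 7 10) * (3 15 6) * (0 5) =(0 5)(2 4 7 10)(3 15 6) =[5, 1, 4, 15, 7, 0, 3, 10, 8, 9, 2, 11, 12, 13, 14, 6]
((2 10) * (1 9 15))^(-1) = (1 15 9)(2 10) = [0, 15, 10, 3, 4, 5, 6, 7, 8, 1, 2, 11, 12, 13, 14, 9]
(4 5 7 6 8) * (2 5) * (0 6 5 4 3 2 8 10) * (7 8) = (0 6 10)(2 4 7 5 8 3) = [6, 1, 4, 2, 7, 8, 10, 5, 3, 9, 0]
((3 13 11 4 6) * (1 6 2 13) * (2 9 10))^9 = (2 4)(9 13)(10 11) = [0, 1, 4, 3, 2, 5, 6, 7, 8, 13, 11, 10, 12, 9]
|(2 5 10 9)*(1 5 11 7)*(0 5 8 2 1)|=9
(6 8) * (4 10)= (4 10)(6 8)= [0, 1, 2, 3, 10, 5, 8, 7, 6, 9, 4]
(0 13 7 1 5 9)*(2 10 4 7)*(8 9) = (0 13 2 10 4 7 1 5 8 9) = [13, 5, 10, 3, 7, 8, 6, 1, 9, 0, 4, 11, 12, 2]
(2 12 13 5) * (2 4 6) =(2 12 13 5 4 6) =[0, 1, 12, 3, 6, 4, 2, 7, 8, 9, 10, 11, 13, 5]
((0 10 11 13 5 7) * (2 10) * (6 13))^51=(0 11 5 2 6 7 10 13)=[11, 1, 6, 3, 4, 2, 7, 10, 8, 9, 13, 5, 12, 0]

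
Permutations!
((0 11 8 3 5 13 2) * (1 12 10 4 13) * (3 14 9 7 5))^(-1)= (0 2 13 4 10 12 1 5 7 9 14 8 11)= [2, 5, 13, 3, 10, 7, 6, 9, 11, 14, 12, 0, 1, 4, 8]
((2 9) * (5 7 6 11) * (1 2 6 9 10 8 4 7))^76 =(1 9 10 11 4)(2 6 8 5 7) =[0, 9, 6, 3, 1, 7, 8, 2, 5, 10, 11, 4]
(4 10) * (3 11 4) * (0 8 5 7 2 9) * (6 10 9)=(0 8 5 7 2 6 10 3 11 4 9)=[8, 1, 6, 11, 9, 7, 10, 2, 5, 0, 3, 4]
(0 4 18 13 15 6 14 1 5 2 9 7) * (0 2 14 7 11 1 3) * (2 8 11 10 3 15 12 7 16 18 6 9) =(0 4 6 16 18 13 12 7 8 11 1 5 14 15 9 10 3) =[4, 5, 2, 0, 6, 14, 16, 8, 11, 10, 3, 1, 7, 12, 15, 9, 18, 17, 13]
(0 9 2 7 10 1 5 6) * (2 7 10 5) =(0 9 7 5 6)(1 2 10) =[9, 2, 10, 3, 4, 6, 0, 5, 8, 7, 1]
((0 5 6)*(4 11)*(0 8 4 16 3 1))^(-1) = (0 1 3 16 11 4 8 6 5) = [1, 3, 2, 16, 8, 0, 5, 7, 6, 9, 10, 4, 12, 13, 14, 15, 11]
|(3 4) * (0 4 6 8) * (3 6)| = |(0 4 6 8)| = 4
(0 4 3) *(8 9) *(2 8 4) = (0 2 8 9 4 3) = [2, 1, 8, 0, 3, 5, 6, 7, 9, 4]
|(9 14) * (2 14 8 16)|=5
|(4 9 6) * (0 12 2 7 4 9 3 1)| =14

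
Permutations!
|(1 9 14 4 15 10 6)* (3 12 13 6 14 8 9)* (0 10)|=|(0 10 14 4 15)(1 3 12 13 6)(8 9)|=10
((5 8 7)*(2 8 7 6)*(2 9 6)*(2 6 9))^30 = (9) = [0, 1, 2, 3, 4, 5, 6, 7, 8, 9]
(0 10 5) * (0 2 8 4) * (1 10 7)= (0 7 1 10 5 2 8 4)= [7, 10, 8, 3, 0, 2, 6, 1, 4, 9, 5]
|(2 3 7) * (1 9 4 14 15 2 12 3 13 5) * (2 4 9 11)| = |(1 11 2 13 5)(3 7 12)(4 14 15)| = 15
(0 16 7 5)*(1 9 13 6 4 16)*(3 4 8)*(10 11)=(0 1 9 13 6 8 3 4 16 7 5)(10 11)=[1, 9, 2, 4, 16, 0, 8, 5, 3, 13, 11, 10, 12, 6, 14, 15, 7]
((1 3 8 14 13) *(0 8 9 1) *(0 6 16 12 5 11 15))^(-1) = [15, 9, 2, 1, 4, 12, 13, 7, 0, 3, 10, 5, 16, 14, 8, 11, 6] = (0 15 11 5 12 16 6 13 14 8)(1 9 3)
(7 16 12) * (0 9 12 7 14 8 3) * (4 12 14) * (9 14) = (0 14 8 3)(4 12)(7 16) = [14, 1, 2, 0, 12, 5, 6, 16, 3, 9, 10, 11, 4, 13, 8, 15, 7]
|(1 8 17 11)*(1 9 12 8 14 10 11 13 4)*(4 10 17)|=10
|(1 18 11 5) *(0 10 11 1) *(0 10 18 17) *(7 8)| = |(0 18 1 17)(5 10 11)(7 8)| = 12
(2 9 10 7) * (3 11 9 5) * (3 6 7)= [0, 1, 5, 11, 4, 6, 7, 2, 8, 10, 3, 9]= (2 5 6 7)(3 11 9 10)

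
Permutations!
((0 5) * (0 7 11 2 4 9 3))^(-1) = (0 3 9 4 2 11 7 5) = [3, 1, 11, 9, 2, 0, 6, 5, 8, 4, 10, 7]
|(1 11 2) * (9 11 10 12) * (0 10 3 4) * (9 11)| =|(0 10 12 11 2 1 3 4)| =8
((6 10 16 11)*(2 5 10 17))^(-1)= [0, 1, 17, 3, 4, 2, 11, 7, 8, 9, 5, 16, 12, 13, 14, 15, 10, 6]= (2 17 6 11 16 10 5)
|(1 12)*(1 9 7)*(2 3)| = |(1 12 9 7)(2 3)| = 4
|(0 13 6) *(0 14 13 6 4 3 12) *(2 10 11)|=21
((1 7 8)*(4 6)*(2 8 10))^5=(10)(4 6)=[0, 1, 2, 3, 6, 5, 4, 7, 8, 9, 10]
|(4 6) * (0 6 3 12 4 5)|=3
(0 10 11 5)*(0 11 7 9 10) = (5 11)(7 9 10) = [0, 1, 2, 3, 4, 11, 6, 9, 8, 10, 7, 5]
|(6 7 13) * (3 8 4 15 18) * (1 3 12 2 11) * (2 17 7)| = 13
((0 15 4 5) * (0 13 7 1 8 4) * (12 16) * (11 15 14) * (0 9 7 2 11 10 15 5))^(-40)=[7, 10, 2, 3, 9, 5, 6, 14, 15, 0, 8, 11, 12, 13, 1, 4, 16]=(16)(0 7 14 1 10 8 15 4 9)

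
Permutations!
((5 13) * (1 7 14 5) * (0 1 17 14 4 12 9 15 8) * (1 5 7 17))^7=[4, 15, 2, 3, 13, 12, 6, 5, 7, 17, 10, 11, 1, 9, 0, 14, 16, 8]=(0 4 13 9 17 8 7 5 12 1 15 14)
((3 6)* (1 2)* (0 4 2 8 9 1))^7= [4, 8, 0, 6, 2, 5, 3, 7, 9, 1]= (0 4 2)(1 8 9)(3 6)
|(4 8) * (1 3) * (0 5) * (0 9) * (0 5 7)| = 2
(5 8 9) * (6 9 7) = [0, 1, 2, 3, 4, 8, 9, 6, 7, 5] = (5 8 7 6 9)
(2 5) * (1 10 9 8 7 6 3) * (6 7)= (1 10 9 8 6 3)(2 5)= [0, 10, 5, 1, 4, 2, 3, 7, 6, 8, 9]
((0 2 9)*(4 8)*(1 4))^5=[9, 8, 0, 3, 1, 5, 6, 7, 4, 2]=(0 9 2)(1 8 4)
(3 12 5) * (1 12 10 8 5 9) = (1 12 9)(3 10 8 5) = [0, 12, 2, 10, 4, 3, 6, 7, 5, 1, 8, 11, 9]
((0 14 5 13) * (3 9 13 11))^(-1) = [13, 1, 2, 11, 4, 14, 6, 7, 8, 3, 10, 5, 12, 9, 0] = (0 13 9 3 11 5 14)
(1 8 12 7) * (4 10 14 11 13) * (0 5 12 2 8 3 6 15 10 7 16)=(0 5 12 16)(1 3 6 15 10 14 11 13 4 7)(2 8)=[5, 3, 8, 6, 7, 12, 15, 1, 2, 9, 14, 13, 16, 4, 11, 10, 0]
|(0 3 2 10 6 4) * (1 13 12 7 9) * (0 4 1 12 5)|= |(0 3 2 10 6 1 13 5)(7 9 12)|= 24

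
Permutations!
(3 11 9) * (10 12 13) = (3 11 9)(10 12 13) = [0, 1, 2, 11, 4, 5, 6, 7, 8, 3, 12, 9, 13, 10]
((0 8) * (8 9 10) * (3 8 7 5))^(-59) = (0 5 9 3 10 8 7) = [5, 1, 2, 10, 4, 9, 6, 0, 7, 3, 8]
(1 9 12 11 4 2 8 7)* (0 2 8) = (0 2)(1 9 12 11 4 8 7) = [2, 9, 0, 3, 8, 5, 6, 1, 7, 12, 10, 4, 11]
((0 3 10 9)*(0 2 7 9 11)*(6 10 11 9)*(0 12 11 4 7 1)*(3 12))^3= (0 3 6 2 12 4 10 1 11 7 9)= [3, 11, 12, 6, 10, 5, 2, 9, 8, 0, 1, 7, 4]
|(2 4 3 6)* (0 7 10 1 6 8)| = |(0 7 10 1 6 2 4 3 8)| = 9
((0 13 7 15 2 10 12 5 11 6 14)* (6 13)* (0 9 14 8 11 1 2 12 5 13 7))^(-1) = [13, 5, 1, 3, 4, 10, 0, 11, 6, 14, 2, 8, 15, 12, 9, 7] = (0 13 12 15 7 11 8 6)(1 5 10 2)(9 14)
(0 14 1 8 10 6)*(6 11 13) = (0 14 1 8 10 11 13 6) = [14, 8, 2, 3, 4, 5, 0, 7, 10, 9, 11, 13, 12, 6, 1]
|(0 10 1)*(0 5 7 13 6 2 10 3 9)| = 21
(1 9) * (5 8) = [0, 9, 2, 3, 4, 8, 6, 7, 5, 1] = (1 9)(5 8)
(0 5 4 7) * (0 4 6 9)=[5, 1, 2, 3, 7, 6, 9, 4, 8, 0]=(0 5 6 9)(4 7)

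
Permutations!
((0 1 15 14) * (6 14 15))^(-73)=(15)(0 14 6 1)=[14, 0, 2, 3, 4, 5, 1, 7, 8, 9, 10, 11, 12, 13, 6, 15]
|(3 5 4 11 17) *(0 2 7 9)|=20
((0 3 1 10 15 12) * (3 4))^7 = (15) = [0, 1, 2, 3, 4, 5, 6, 7, 8, 9, 10, 11, 12, 13, 14, 15]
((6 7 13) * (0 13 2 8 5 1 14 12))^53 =[7, 0, 1, 3, 4, 12, 8, 5, 14, 9, 10, 11, 6, 2, 13] =(0 7 5 12 6 8 14 13 2 1)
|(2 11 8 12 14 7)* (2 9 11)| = |(7 9 11 8 12 14)| = 6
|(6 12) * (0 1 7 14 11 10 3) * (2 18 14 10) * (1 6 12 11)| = 10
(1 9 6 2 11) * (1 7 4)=(1 9 6 2 11 7 4)=[0, 9, 11, 3, 1, 5, 2, 4, 8, 6, 10, 7]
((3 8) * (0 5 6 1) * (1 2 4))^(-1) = (0 1 4 2 6 5)(3 8) = [1, 4, 6, 8, 2, 0, 5, 7, 3]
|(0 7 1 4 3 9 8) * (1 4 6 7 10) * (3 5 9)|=9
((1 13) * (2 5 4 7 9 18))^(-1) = (1 13)(2 18 9 7 4 5) = [0, 13, 18, 3, 5, 2, 6, 4, 8, 7, 10, 11, 12, 1, 14, 15, 16, 17, 9]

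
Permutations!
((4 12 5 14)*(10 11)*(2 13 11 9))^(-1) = (2 9 10 11 13)(4 14 5 12) = [0, 1, 9, 3, 14, 12, 6, 7, 8, 10, 11, 13, 4, 2, 5]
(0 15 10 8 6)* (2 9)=(0 15 10 8 6)(2 9)=[15, 1, 9, 3, 4, 5, 0, 7, 6, 2, 8, 11, 12, 13, 14, 10]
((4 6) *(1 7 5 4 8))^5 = (1 8 6 4 5 7) = [0, 8, 2, 3, 5, 7, 4, 1, 6]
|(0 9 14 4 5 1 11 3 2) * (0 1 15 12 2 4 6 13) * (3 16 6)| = |(0 9 14 3 4 5 15 12 2 1 11 16 6 13)| = 14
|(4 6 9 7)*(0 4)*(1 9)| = |(0 4 6 1 9 7)| = 6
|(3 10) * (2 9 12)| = |(2 9 12)(3 10)| = 6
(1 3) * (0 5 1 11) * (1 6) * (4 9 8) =(0 5 6 1 3 11)(4 9 8) =[5, 3, 2, 11, 9, 6, 1, 7, 4, 8, 10, 0]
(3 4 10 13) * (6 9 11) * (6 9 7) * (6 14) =(3 4 10 13)(6 7 14)(9 11) =[0, 1, 2, 4, 10, 5, 7, 14, 8, 11, 13, 9, 12, 3, 6]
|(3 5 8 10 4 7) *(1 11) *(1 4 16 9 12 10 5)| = 20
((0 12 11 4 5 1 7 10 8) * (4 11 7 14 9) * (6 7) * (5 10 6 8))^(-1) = (0 8 12)(1 5 10 4 9 14)(6 7) = [8, 5, 2, 3, 9, 10, 7, 6, 12, 14, 4, 11, 0, 13, 1]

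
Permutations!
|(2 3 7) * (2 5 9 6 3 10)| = |(2 10)(3 7 5 9 6)| = 10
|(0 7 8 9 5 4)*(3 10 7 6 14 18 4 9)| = 20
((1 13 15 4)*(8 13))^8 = (1 15 8 4 13) = [0, 15, 2, 3, 13, 5, 6, 7, 4, 9, 10, 11, 12, 1, 14, 8]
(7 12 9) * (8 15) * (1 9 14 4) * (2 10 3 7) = (1 9 2 10 3 7 12 14 4)(8 15) = [0, 9, 10, 7, 1, 5, 6, 12, 15, 2, 3, 11, 14, 13, 4, 8]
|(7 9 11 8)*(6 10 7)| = |(6 10 7 9 11 8)| = 6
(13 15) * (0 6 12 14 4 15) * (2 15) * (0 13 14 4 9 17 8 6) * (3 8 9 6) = [0, 1, 15, 8, 2, 5, 12, 7, 3, 17, 10, 11, 4, 13, 6, 14, 16, 9] = (2 15 14 6 12 4)(3 8)(9 17)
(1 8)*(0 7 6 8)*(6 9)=(0 7 9 6 8 1)=[7, 0, 2, 3, 4, 5, 8, 9, 1, 6]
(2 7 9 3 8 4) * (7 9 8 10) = (2 9 3 10 7 8 4) = [0, 1, 9, 10, 2, 5, 6, 8, 4, 3, 7]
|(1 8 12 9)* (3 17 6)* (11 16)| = 12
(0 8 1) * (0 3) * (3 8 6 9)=[6, 8, 2, 0, 4, 5, 9, 7, 1, 3]=(0 6 9 3)(1 8)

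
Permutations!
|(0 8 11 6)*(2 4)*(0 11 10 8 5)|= |(0 5)(2 4)(6 11)(8 10)|= 2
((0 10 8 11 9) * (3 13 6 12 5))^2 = (0 8 9 10 11)(3 6 5 13 12) = [8, 1, 2, 6, 4, 13, 5, 7, 9, 10, 11, 0, 3, 12]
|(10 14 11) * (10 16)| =|(10 14 11 16)| =4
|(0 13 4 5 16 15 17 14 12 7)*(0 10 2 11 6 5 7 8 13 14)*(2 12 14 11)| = 42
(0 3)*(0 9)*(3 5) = [5, 1, 2, 9, 4, 3, 6, 7, 8, 0] = (0 5 3 9)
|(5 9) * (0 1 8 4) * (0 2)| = 10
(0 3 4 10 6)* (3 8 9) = (0 8 9 3 4 10 6) = [8, 1, 2, 4, 10, 5, 0, 7, 9, 3, 6]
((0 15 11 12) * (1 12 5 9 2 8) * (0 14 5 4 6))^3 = (0 4 15 6 11)(1 5 8 14 2 12 9) = [4, 5, 12, 3, 15, 8, 11, 7, 14, 1, 10, 0, 9, 13, 2, 6]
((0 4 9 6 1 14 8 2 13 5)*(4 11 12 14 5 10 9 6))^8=(0 9 14 1 13 11 4 8 5 10 12 6 2)=[9, 13, 0, 3, 8, 10, 2, 7, 5, 14, 12, 4, 6, 11, 1]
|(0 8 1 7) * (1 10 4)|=|(0 8 10 4 1 7)|=6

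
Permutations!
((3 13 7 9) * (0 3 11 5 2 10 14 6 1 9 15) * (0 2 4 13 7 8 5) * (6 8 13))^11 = (0 1 5 10 7 11 6 8 2 3 9 4 14 15) = [1, 5, 3, 9, 14, 10, 8, 11, 2, 4, 7, 6, 12, 13, 15, 0]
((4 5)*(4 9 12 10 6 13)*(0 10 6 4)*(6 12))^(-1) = (0 13 6 9 5 4 10) = [13, 1, 2, 3, 10, 4, 9, 7, 8, 5, 0, 11, 12, 6]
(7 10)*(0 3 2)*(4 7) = (0 3 2)(4 7 10) = [3, 1, 0, 2, 7, 5, 6, 10, 8, 9, 4]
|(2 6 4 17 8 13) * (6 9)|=|(2 9 6 4 17 8 13)|=7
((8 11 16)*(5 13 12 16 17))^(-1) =(5 17 11 8 16 12 13) =[0, 1, 2, 3, 4, 17, 6, 7, 16, 9, 10, 8, 13, 5, 14, 15, 12, 11]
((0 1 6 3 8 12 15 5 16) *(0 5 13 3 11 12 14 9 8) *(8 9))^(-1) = [3, 0, 2, 13, 4, 16, 1, 7, 14, 9, 10, 6, 11, 15, 8, 12, 5] = (0 3 13 15 12 11 6 1)(5 16)(8 14)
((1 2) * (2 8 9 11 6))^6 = (11) = [0, 1, 2, 3, 4, 5, 6, 7, 8, 9, 10, 11]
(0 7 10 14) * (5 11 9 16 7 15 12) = (0 15 12 5 11 9 16 7 10 14) = [15, 1, 2, 3, 4, 11, 6, 10, 8, 16, 14, 9, 5, 13, 0, 12, 7]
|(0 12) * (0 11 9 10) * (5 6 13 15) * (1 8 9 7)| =8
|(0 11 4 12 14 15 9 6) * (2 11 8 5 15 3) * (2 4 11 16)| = 12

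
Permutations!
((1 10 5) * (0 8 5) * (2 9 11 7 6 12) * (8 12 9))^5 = (0 1 8 12 10 5 2)(6 9 11 7) = [1, 8, 0, 3, 4, 2, 9, 6, 12, 11, 5, 7, 10]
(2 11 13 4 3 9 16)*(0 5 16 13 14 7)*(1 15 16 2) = (0 5 2 11 14 7)(1 15 16)(3 9 13 4) = [5, 15, 11, 9, 3, 2, 6, 0, 8, 13, 10, 14, 12, 4, 7, 16, 1]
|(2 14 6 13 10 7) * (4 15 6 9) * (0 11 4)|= 11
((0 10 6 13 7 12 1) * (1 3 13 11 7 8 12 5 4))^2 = (0 6 7 4)(1 10 11 5)(3 8)(12 13) = [6, 10, 2, 8, 0, 1, 7, 4, 3, 9, 11, 5, 13, 12]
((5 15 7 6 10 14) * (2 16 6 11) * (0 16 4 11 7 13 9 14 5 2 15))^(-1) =(0 5 10 6 16)(2 14 9 13 15 11 4) =[5, 1, 14, 3, 2, 10, 16, 7, 8, 13, 6, 4, 12, 15, 9, 11, 0]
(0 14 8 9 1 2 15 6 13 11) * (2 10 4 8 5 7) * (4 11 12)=(0 14 5 7 2 15 6 13 12 4 8 9 1 10 11)=[14, 10, 15, 3, 8, 7, 13, 2, 9, 1, 11, 0, 4, 12, 5, 6]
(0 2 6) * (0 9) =(0 2 6 9) =[2, 1, 6, 3, 4, 5, 9, 7, 8, 0]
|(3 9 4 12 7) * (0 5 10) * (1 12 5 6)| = 10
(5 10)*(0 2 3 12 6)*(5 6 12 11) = (12)(0 2 3 11 5 10 6) = [2, 1, 3, 11, 4, 10, 0, 7, 8, 9, 6, 5, 12]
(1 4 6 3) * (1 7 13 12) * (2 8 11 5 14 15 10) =[0, 4, 8, 7, 6, 14, 3, 13, 11, 9, 2, 5, 1, 12, 15, 10] =(1 4 6 3 7 13 12)(2 8 11 5 14 15 10)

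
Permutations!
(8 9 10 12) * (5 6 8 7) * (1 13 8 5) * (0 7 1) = (0 7)(1 13 8 9 10 12)(5 6) = [7, 13, 2, 3, 4, 6, 5, 0, 9, 10, 12, 11, 1, 8]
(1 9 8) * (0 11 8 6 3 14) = (0 11 8 1 9 6 3 14) = [11, 9, 2, 14, 4, 5, 3, 7, 1, 6, 10, 8, 12, 13, 0]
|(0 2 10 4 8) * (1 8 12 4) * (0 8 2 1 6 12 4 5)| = |(0 1 2 10 6 12 5)| = 7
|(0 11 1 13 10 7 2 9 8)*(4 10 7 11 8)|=8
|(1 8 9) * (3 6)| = |(1 8 9)(3 6)| = 6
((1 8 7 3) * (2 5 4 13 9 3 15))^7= (1 13 2 8 9 5 7 3 4 15)= [0, 13, 8, 4, 15, 7, 6, 3, 9, 5, 10, 11, 12, 2, 14, 1]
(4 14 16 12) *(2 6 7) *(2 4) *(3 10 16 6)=(2 3 10 16 12)(4 14 6 7)=[0, 1, 3, 10, 14, 5, 7, 4, 8, 9, 16, 11, 2, 13, 6, 15, 12]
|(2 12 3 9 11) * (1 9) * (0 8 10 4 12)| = |(0 8 10 4 12 3 1 9 11 2)| = 10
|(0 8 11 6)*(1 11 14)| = 6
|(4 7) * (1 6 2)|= |(1 6 2)(4 7)|= 6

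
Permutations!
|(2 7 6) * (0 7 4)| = 5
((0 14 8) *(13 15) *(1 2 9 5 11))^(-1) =(0 8 14)(1 11 5 9 2)(13 15) =[8, 11, 1, 3, 4, 9, 6, 7, 14, 2, 10, 5, 12, 15, 0, 13]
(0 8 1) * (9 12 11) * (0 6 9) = (0 8 1 6 9 12 11) = [8, 6, 2, 3, 4, 5, 9, 7, 1, 12, 10, 0, 11]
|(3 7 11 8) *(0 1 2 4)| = |(0 1 2 4)(3 7 11 8)| = 4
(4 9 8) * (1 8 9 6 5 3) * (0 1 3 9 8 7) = (0 1 7)(4 6 5 9 8) = [1, 7, 2, 3, 6, 9, 5, 0, 4, 8]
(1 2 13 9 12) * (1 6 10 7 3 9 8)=(1 2 13 8)(3 9 12 6 10 7)=[0, 2, 13, 9, 4, 5, 10, 3, 1, 12, 7, 11, 6, 8]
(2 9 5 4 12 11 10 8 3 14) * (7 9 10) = [0, 1, 10, 14, 12, 4, 6, 9, 3, 5, 8, 7, 11, 13, 2] = (2 10 8 3 14)(4 12 11 7 9 5)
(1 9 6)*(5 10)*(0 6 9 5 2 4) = (0 6 1 5 10 2 4) = [6, 5, 4, 3, 0, 10, 1, 7, 8, 9, 2]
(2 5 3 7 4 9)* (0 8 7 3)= [8, 1, 5, 3, 9, 0, 6, 4, 7, 2]= (0 8 7 4 9 2 5)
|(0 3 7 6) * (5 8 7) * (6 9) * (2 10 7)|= |(0 3 5 8 2 10 7 9 6)|= 9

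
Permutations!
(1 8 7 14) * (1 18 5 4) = (1 8 7 14 18 5 4) = [0, 8, 2, 3, 1, 4, 6, 14, 7, 9, 10, 11, 12, 13, 18, 15, 16, 17, 5]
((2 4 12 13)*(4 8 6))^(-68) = [0, 1, 12, 3, 8, 5, 2, 7, 13, 9, 10, 11, 6, 4] = (2 12 6)(4 8 13)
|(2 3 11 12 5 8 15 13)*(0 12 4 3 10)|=|(0 12 5 8 15 13 2 10)(3 11 4)|=24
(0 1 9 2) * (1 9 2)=(0 9 1 2)=[9, 2, 0, 3, 4, 5, 6, 7, 8, 1]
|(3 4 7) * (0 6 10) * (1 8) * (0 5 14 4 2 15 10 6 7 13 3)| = 8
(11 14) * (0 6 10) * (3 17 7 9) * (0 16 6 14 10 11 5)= (0 14 5)(3 17 7 9)(6 11 10 16)= [14, 1, 2, 17, 4, 0, 11, 9, 8, 3, 16, 10, 12, 13, 5, 15, 6, 7]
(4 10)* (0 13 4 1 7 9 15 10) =(0 13 4)(1 7 9 15 10) =[13, 7, 2, 3, 0, 5, 6, 9, 8, 15, 1, 11, 12, 4, 14, 10]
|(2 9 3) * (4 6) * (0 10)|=|(0 10)(2 9 3)(4 6)|=6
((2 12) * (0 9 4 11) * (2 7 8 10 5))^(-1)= (0 11 4 9)(2 5 10 8 7 12)= [11, 1, 5, 3, 9, 10, 6, 12, 7, 0, 8, 4, 2]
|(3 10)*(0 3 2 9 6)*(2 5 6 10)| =7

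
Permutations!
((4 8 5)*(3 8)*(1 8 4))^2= (1 5 8)= [0, 5, 2, 3, 4, 8, 6, 7, 1]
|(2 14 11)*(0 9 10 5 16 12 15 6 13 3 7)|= |(0 9 10 5 16 12 15 6 13 3 7)(2 14 11)|= 33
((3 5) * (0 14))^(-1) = (0 14)(3 5) = [14, 1, 2, 5, 4, 3, 6, 7, 8, 9, 10, 11, 12, 13, 0]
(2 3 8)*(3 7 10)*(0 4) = (0 4)(2 7 10 3 8) = [4, 1, 7, 8, 0, 5, 6, 10, 2, 9, 3]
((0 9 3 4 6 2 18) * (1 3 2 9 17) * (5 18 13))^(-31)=(0 1 4 9 13 18 17 3 6 2 5)=[1, 4, 5, 6, 9, 0, 2, 7, 8, 13, 10, 11, 12, 18, 14, 15, 16, 3, 17]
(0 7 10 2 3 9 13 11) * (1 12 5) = (0 7 10 2 3 9 13 11)(1 12 5) = [7, 12, 3, 9, 4, 1, 6, 10, 8, 13, 2, 0, 5, 11]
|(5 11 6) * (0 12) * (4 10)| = |(0 12)(4 10)(5 11 6)| = 6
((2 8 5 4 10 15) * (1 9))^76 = (2 10 5)(4 8 15) = [0, 1, 10, 3, 8, 2, 6, 7, 15, 9, 5, 11, 12, 13, 14, 4]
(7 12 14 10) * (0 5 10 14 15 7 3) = [5, 1, 2, 0, 4, 10, 6, 12, 8, 9, 3, 11, 15, 13, 14, 7] = (0 5 10 3)(7 12 15)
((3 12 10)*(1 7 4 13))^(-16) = (13)(3 10 12) = [0, 1, 2, 10, 4, 5, 6, 7, 8, 9, 12, 11, 3, 13]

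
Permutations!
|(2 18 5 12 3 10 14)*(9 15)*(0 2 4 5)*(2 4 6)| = 10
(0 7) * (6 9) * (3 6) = (0 7)(3 6 9) = [7, 1, 2, 6, 4, 5, 9, 0, 8, 3]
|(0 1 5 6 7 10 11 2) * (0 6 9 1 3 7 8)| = 24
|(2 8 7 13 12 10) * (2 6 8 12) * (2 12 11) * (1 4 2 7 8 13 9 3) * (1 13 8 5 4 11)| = |(1 11 7 9 3 13 12 10 6 8 5 4 2)| = 13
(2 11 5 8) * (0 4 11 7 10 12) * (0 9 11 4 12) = (0 12 9 11 5 8 2 7 10) = [12, 1, 7, 3, 4, 8, 6, 10, 2, 11, 0, 5, 9]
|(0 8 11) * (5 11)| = 4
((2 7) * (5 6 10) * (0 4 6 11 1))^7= [0, 1, 7, 3, 4, 5, 6, 2, 8, 9, 10, 11]= (11)(2 7)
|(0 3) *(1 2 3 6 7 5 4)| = 8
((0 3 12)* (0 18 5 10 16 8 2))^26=(0 2 8 16 10 5 18 12 3)=[2, 1, 8, 0, 4, 18, 6, 7, 16, 9, 5, 11, 3, 13, 14, 15, 10, 17, 12]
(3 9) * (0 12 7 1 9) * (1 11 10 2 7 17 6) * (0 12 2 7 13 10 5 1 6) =[2, 9, 13, 12, 4, 1, 6, 11, 8, 3, 7, 5, 17, 10, 14, 15, 16, 0] =(0 2 13 10 7 11 5 1 9 3 12 17)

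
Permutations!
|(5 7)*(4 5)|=3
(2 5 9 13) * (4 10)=(2 5 9 13)(4 10)=[0, 1, 5, 3, 10, 9, 6, 7, 8, 13, 4, 11, 12, 2]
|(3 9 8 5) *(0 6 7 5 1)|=|(0 6 7 5 3 9 8 1)|=8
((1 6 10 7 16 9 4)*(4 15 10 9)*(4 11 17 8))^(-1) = (1 4 8 17 11 16 7 10 15 9 6) = [0, 4, 2, 3, 8, 5, 1, 10, 17, 6, 15, 16, 12, 13, 14, 9, 7, 11]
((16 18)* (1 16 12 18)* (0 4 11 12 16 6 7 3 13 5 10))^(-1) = (0 10 5 13 3 7 6 1 16 18 12 11 4) = [10, 16, 2, 7, 0, 13, 1, 6, 8, 9, 5, 4, 11, 3, 14, 15, 18, 17, 12]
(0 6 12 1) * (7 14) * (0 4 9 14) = (0 6 12 1 4 9 14 7) = [6, 4, 2, 3, 9, 5, 12, 0, 8, 14, 10, 11, 1, 13, 7]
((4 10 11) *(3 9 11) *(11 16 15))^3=[0, 1, 2, 15, 9, 5, 6, 7, 8, 11, 16, 3, 12, 13, 14, 10, 4]=(3 15 10 16 4 9 11)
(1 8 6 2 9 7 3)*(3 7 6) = (1 8 3)(2 9 6) = [0, 8, 9, 1, 4, 5, 2, 7, 3, 6]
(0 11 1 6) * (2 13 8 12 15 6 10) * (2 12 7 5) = (0 11 1 10 12 15 6)(2 13 8 7 5) = [11, 10, 13, 3, 4, 2, 0, 5, 7, 9, 12, 1, 15, 8, 14, 6]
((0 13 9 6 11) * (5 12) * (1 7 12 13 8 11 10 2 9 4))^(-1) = (0 11 8)(1 4 13 5 12 7)(2 10 6 9) = [11, 4, 10, 3, 13, 12, 9, 1, 0, 2, 6, 8, 7, 5]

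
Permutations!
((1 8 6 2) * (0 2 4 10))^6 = [10, 2, 0, 3, 6, 5, 8, 7, 1, 9, 4] = (0 10 4 6 8 1 2)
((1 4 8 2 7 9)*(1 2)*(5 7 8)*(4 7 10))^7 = (1 9 8 7 2)(4 5 10) = [0, 9, 1, 3, 5, 10, 6, 2, 7, 8, 4]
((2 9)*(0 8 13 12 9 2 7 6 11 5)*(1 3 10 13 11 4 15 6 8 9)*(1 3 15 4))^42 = (15)(3 13)(10 12) = [0, 1, 2, 13, 4, 5, 6, 7, 8, 9, 12, 11, 10, 3, 14, 15]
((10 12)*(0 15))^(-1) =(0 15)(10 12) =[15, 1, 2, 3, 4, 5, 6, 7, 8, 9, 12, 11, 10, 13, 14, 0]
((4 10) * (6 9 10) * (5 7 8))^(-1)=[0, 1, 2, 3, 10, 8, 4, 5, 7, 6, 9]=(4 10 9 6)(5 8 7)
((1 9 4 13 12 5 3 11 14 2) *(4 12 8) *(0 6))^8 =(14)(4 8 13) =[0, 1, 2, 3, 8, 5, 6, 7, 13, 9, 10, 11, 12, 4, 14]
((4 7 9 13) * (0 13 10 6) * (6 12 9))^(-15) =(13) =[0, 1, 2, 3, 4, 5, 6, 7, 8, 9, 10, 11, 12, 13]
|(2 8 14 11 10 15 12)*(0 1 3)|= 21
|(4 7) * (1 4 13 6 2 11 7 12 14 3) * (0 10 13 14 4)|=10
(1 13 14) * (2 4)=[0, 13, 4, 3, 2, 5, 6, 7, 8, 9, 10, 11, 12, 14, 1]=(1 13 14)(2 4)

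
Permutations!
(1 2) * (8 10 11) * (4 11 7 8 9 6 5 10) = (1 2)(4 11 9 6 5 10 7 8) = [0, 2, 1, 3, 11, 10, 5, 8, 4, 6, 7, 9]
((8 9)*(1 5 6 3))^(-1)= (1 3 6 5)(8 9)= [0, 3, 2, 6, 4, 1, 5, 7, 9, 8]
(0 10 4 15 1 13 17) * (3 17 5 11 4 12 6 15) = [10, 13, 2, 17, 3, 11, 15, 7, 8, 9, 12, 4, 6, 5, 14, 1, 16, 0] = (0 10 12 6 15 1 13 5 11 4 3 17)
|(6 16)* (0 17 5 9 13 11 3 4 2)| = 18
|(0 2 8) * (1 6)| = |(0 2 8)(1 6)| = 6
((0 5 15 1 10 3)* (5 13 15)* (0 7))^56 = [0, 1, 2, 3, 4, 5, 6, 7, 8, 9, 10, 11, 12, 13, 14, 15] = (15)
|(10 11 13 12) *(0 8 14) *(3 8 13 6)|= |(0 13 12 10 11 6 3 8 14)|= 9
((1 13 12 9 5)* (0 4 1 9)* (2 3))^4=(0 12 13 1 4)=[12, 4, 2, 3, 0, 5, 6, 7, 8, 9, 10, 11, 13, 1]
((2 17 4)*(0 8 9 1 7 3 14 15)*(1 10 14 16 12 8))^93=(17)(0 12 15 16 14 3 10 7 9 1 8)=[12, 8, 2, 10, 4, 5, 6, 9, 0, 1, 7, 11, 15, 13, 3, 16, 14, 17]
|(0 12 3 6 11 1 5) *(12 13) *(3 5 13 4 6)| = |(0 4 6 11 1 13 12 5)| = 8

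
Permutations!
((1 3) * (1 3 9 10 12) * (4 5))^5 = (1 9 10 12)(4 5) = [0, 9, 2, 3, 5, 4, 6, 7, 8, 10, 12, 11, 1]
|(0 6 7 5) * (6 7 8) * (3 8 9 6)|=|(0 7 5)(3 8)(6 9)|=6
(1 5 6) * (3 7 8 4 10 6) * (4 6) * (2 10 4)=(1 5 3 7 8 6)(2 10)=[0, 5, 10, 7, 4, 3, 1, 8, 6, 9, 2]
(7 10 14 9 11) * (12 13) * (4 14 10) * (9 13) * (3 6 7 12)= (3 6 7 4 14 13)(9 11 12)= [0, 1, 2, 6, 14, 5, 7, 4, 8, 11, 10, 12, 9, 3, 13]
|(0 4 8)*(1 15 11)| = |(0 4 8)(1 15 11)| = 3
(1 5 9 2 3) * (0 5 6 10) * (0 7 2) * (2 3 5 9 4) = [9, 6, 5, 1, 2, 4, 10, 3, 8, 0, 7] = (0 9)(1 6 10 7 3)(2 5 4)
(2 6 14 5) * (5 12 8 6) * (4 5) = (2 4 5)(6 14 12 8) = [0, 1, 4, 3, 5, 2, 14, 7, 6, 9, 10, 11, 8, 13, 12]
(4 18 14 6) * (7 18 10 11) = (4 10 11 7 18 14 6) = [0, 1, 2, 3, 10, 5, 4, 18, 8, 9, 11, 7, 12, 13, 6, 15, 16, 17, 14]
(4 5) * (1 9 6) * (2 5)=[0, 9, 5, 3, 2, 4, 1, 7, 8, 6]=(1 9 6)(2 5 4)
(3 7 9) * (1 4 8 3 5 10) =[0, 4, 2, 7, 8, 10, 6, 9, 3, 5, 1] =(1 4 8 3 7 9 5 10)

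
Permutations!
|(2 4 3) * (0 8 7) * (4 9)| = 12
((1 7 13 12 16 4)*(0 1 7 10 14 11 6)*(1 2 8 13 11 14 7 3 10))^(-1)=(0 6 11 7 10 3 4 16 12 13 8 2)=[6, 1, 0, 4, 16, 5, 11, 10, 2, 9, 3, 7, 13, 8, 14, 15, 12]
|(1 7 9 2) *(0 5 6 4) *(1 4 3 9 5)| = |(0 1 7 5 6 3 9 2 4)| = 9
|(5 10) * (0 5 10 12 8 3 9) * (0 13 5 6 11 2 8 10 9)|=|(0 6 11 2 8 3)(5 12 10 9 13)|=30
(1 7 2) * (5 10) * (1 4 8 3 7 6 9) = (1 6 9)(2 4 8 3 7)(5 10) = [0, 6, 4, 7, 8, 10, 9, 2, 3, 1, 5]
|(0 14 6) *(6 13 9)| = 5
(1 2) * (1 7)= (1 2 7)= [0, 2, 7, 3, 4, 5, 6, 1]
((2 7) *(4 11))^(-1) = (2 7)(4 11) = [0, 1, 7, 3, 11, 5, 6, 2, 8, 9, 10, 4]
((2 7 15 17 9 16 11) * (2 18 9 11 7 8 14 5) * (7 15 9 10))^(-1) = (2 5 14 8)(7 10 18 11 17 15 16 9) = [0, 1, 5, 3, 4, 14, 6, 10, 2, 7, 18, 17, 12, 13, 8, 16, 9, 15, 11]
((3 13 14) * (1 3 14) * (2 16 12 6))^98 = (1 13 3)(2 12)(6 16) = [0, 13, 12, 1, 4, 5, 16, 7, 8, 9, 10, 11, 2, 3, 14, 15, 6]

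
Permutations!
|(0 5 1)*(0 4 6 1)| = |(0 5)(1 4 6)| = 6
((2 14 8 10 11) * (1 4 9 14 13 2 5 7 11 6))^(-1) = (1 6 10 8 14 9 4)(2 13)(5 11 7) = [0, 6, 13, 3, 1, 11, 10, 5, 14, 4, 8, 7, 12, 2, 9]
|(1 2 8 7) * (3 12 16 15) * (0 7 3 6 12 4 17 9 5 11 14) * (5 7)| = 8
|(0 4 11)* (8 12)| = 6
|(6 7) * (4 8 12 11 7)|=|(4 8 12 11 7 6)|=6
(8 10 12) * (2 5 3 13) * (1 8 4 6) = (1 8 10 12 4 6)(2 5 3 13) = [0, 8, 5, 13, 6, 3, 1, 7, 10, 9, 12, 11, 4, 2]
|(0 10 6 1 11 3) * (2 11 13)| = 8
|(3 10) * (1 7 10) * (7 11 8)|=|(1 11 8 7 10 3)|=6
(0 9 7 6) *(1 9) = (0 1 9 7 6) = [1, 9, 2, 3, 4, 5, 0, 6, 8, 7]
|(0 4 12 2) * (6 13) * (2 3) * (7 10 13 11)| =5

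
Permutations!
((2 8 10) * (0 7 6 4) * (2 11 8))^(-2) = (0 6)(4 7)(8 10 11) = [6, 1, 2, 3, 7, 5, 0, 4, 10, 9, 11, 8]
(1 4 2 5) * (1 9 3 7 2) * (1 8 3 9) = [0, 4, 5, 7, 8, 1, 6, 2, 3, 9] = (9)(1 4 8 3 7 2 5)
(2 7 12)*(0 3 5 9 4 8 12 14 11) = (0 3 5 9 4 8 12 2 7 14 11) = [3, 1, 7, 5, 8, 9, 6, 14, 12, 4, 10, 0, 2, 13, 11]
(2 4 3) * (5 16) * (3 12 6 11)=(2 4 12 6 11 3)(5 16)=[0, 1, 4, 2, 12, 16, 11, 7, 8, 9, 10, 3, 6, 13, 14, 15, 5]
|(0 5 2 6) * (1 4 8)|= |(0 5 2 6)(1 4 8)|= 12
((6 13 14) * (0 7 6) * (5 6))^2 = (0 5 13)(6 14 7) = [5, 1, 2, 3, 4, 13, 14, 6, 8, 9, 10, 11, 12, 0, 7]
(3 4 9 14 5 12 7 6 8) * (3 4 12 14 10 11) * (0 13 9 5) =[13, 1, 2, 12, 5, 14, 8, 6, 4, 10, 11, 3, 7, 9, 0] =(0 13 9 10 11 3 12 7 6 8 4 5 14)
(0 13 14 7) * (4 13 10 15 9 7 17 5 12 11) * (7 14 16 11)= (0 10 15 9 14 17 5 12 7)(4 13 16 11)= [10, 1, 2, 3, 13, 12, 6, 0, 8, 14, 15, 4, 7, 16, 17, 9, 11, 5]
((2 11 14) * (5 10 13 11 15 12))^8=(15)=[0, 1, 2, 3, 4, 5, 6, 7, 8, 9, 10, 11, 12, 13, 14, 15]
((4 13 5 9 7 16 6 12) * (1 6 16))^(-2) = (16)(1 9 13 12)(4 6 7 5) = [0, 9, 2, 3, 6, 4, 7, 5, 8, 13, 10, 11, 1, 12, 14, 15, 16]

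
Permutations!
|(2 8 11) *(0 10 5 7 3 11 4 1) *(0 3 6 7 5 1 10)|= |(1 3 11 2 8 4 10)(6 7)|= 14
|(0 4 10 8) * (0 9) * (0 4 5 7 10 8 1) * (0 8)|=|(0 5 7 10 1 8 9 4)|=8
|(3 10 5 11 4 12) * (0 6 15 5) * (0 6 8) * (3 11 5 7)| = |(0 8)(3 10 6 15 7)(4 12 11)| = 30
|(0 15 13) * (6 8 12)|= 3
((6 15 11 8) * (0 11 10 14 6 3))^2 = (0 8)(3 11)(6 10)(14 15) = [8, 1, 2, 11, 4, 5, 10, 7, 0, 9, 6, 3, 12, 13, 15, 14]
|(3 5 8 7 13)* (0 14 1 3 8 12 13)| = 9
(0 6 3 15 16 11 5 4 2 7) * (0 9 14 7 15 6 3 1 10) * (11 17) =(0 3 6 1 10)(2 15 16 17 11 5 4)(7 9 14) =[3, 10, 15, 6, 2, 4, 1, 9, 8, 14, 0, 5, 12, 13, 7, 16, 17, 11]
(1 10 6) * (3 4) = (1 10 6)(3 4) = [0, 10, 2, 4, 3, 5, 1, 7, 8, 9, 6]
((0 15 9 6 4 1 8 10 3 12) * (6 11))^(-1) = (0 12 3 10 8 1 4 6 11 9 15) = [12, 4, 2, 10, 6, 5, 11, 7, 1, 15, 8, 9, 3, 13, 14, 0]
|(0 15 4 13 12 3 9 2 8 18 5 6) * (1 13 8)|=42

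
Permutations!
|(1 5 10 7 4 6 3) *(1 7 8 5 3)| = |(1 3 7 4 6)(5 10 8)| = 15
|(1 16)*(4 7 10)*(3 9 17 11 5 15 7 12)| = 10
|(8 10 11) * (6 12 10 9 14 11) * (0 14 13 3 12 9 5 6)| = 11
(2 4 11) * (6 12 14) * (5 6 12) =(2 4 11)(5 6)(12 14) =[0, 1, 4, 3, 11, 6, 5, 7, 8, 9, 10, 2, 14, 13, 12]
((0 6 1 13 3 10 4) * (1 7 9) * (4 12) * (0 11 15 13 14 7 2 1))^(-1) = [9, 2, 6, 13, 12, 5, 0, 14, 8, 7, 3, 4, 10, 15, 1, 11] = (0 9 7 14 1 2 6)(3 13 15 11 4 12 10)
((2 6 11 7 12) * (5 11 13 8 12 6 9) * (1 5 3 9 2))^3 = [0, 7, 2, 9, 4, 6, 12, 8, 5, 3, 10, 13, 11, 1] = (1 7 8 5 6 12 11 13)(3 9)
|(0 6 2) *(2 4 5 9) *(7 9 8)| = 8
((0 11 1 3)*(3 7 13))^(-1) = (0 3 13 7 1 11) = [3, 11, 2, 13, 4, 5, 6, 1, 8, 9, 10, 0, 12, 7]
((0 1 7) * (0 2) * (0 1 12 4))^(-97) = (0 4 12)(1 2 7) = [4, 2, 7, 3, 12, 5, 6, 1, 8, 9, 10, 11, 0]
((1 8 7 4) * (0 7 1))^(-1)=(0 4 7)(1 8)=[4, 8, 2, 3, 7, 5, 6, 0, 1]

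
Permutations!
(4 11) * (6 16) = [0, 1, 2, 3, 11, 5, 16, 7, 8, 9, 10, 4, 12, 13, 14, 15, 6] = (4 11)(6 16)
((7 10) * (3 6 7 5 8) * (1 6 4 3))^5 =[0, 8, 2, 4, 3, 10, 1, 6, 5, 9, 7] =(1 8 5 10 7 6)(3 4)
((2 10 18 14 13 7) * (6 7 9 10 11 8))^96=(2 11 8 6 7)(9 10 18 14 13)=[0, 1, 11, 3, 4, 5, 7, 2, 6, 10, 18, 8, 12, 9, 13, 15, 16, 17, 14]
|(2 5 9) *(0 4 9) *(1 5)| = |(0 4 9 2 1 5)| = 6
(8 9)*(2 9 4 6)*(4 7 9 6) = (2 6)(7 9 8) = [0, 1, 6, 3, 4, 5, 2, 9, 7, 8]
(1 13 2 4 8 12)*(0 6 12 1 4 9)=(0 6 12 4 8 1 13 2 9)=[6, 13, 9, 3, 8, 5, 12, 7, 1, 0, 10, 11, 4, 2]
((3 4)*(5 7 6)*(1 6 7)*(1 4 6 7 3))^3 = [0, 6, 2, 4, 3, 7, 1, 5] = (1 6)(3 4)(5 7)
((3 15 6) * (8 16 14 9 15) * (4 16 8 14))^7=(3 9 6 14 15)(4 16)=[0, 1, 2, 9, 16, 5, 14, 7, 8, 6, 10, 11, 12, 13, 15, 3, 4]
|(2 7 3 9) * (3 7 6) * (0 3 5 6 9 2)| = |(0 3 2 9)(5 6)| = 4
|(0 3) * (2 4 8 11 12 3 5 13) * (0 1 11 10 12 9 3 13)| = |(0 5)(1 11 9 3)(2 4 8 10 12 13)| = 12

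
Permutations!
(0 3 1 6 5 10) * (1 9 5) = (0 3 9 5 10)(1 6) = [3, 6, 2, 9, 4, 10, 1, 7, 8, 5, 0]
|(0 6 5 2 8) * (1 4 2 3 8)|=|(0 6 5 3 8)(1 4 2)|=15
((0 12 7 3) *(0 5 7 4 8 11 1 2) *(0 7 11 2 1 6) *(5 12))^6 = [11, 1, 2, 3, 4, 6, 5, 7, 8, 9, 10, 0, 12] = (12)(0 11)(5 6)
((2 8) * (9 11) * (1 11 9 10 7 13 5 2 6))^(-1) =[0, 6, 5, 3, 4, 13, 8, 10, 2, 9, 11, 1, 12, 7] =(1 6 8 2 5 13 7 10 11)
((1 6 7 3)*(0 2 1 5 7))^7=(0 6 1 2)(3 5 7)=[6, 2, 0, 5, 4, 7, 1, 3]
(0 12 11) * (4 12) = [4, 1, 2, 3, 12, 5, 6, 7, 8, 9, 10, 0, 11] = (0 4 12 11)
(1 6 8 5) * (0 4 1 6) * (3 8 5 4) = (0 3 8 4 1)(5 6) = [3, 0, 2, 8, 1, 6, 5, 7, 4]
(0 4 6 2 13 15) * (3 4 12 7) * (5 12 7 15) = (0 7 3 4 6 2 13 5 12 15) = [7, 1, 13, 4, 6, 12, 2, 3, 8, 9, 10, 11, 15, 5, 14, 0]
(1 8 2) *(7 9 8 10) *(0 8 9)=[8, 10, 1, 3, 4, 5, 6, 0, 2, 9, 7]=(0 8 2 1 10 7)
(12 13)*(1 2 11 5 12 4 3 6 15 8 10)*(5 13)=(1 2 11 13 4 3 6 15 8 10)(5 12)=[0, 2, 11, 6, 3, 12, 15, 7, 10, 9, 1, 13, 5, 4, 14, 8]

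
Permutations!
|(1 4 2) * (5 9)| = |(1 4 2)(5 9)| = 6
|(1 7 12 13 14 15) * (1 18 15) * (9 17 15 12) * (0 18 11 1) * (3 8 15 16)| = 45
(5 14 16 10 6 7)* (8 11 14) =(5 8 11 14 16 10 6 7) =[0, 1, 2, 3, 4, 8, 7, 5, 11, 9, 6, 14, 12, 13, 16, 15, 10]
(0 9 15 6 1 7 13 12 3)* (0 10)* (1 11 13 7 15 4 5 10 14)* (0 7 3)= (0 9 4 5 10 7 3 14 1 15 6 11 13 12)= [9, 15, 2, 14, 5, 10, 11, 3, 8, 4, 7, 13, 0, 12, 1, 6]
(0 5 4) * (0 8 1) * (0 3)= [5, 3, 2, 0, 8, 4, 6, 7, 1]= (0 5 4 8 1 3)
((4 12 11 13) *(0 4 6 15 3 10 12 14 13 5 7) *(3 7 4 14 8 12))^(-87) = (0 6)(3 10)(4 11 8 5 12)(7 13)(14 15) = [6, 1, 2, 10, 11, 12, 0, 13, 5, 9, 3, 8, 4, 7, 15, 14]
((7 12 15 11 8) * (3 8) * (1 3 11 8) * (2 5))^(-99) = [0, 3, 5, 1, 4, 2, 6, 12, 7, 9, 10, 11, 15, 13, 14, 8] = (1 3)(2 5)(7 12 15 8)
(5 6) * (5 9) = (5 6 9) = [0, 1, 2, 3, 4, 6, 9, 7, 8, 5]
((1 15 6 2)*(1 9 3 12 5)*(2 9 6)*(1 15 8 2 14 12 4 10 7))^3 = (1 6 4)(2 3 7)(5 12 14 15)(8 9 10) = [0, 6, 3, 7, 1, 12, 4, 2, 9, 10, 8, 11, 14, 13, 15, 5]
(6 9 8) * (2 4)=(2 4)(6 9 8)=[0, 1, 4, 3, 2, 5, 9, 7, 6, 8]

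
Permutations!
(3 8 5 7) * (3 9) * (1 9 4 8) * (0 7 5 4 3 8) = (0 7 3 1 9 8 4) = [7, 9, 2, 1, 0, 5, 6, 3, 4, 8]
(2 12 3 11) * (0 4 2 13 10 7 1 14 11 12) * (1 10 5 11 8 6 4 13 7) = [13, 14, 0, 12, 2, 11, 4, 10, 6, 9, 1, 7, 3, 5, 8] = (0 13 5 11 7 10 1 14 8 6 4 2)(3 12)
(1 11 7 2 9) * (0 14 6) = [14, 11, 9, 3, 4, 5, 0, 2, 8, 1, 10, 7, 12, 13, 6] = (0 14 6)(1 11 7 2 9)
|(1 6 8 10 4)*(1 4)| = 4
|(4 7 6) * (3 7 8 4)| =6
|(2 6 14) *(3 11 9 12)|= 12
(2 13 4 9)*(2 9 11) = [0, 1, 13, 3, 11, 5, 6, 7, 8, 9, 10, 2, 12, 4] = (2 13 4 11)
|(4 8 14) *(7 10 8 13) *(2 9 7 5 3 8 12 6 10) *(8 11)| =|(2 9 7)(3 11 8 14 4 13 5)(6 10 12)| =21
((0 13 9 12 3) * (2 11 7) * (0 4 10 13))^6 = (13) = [0, 1, 2, 3, 4, 5, 6, 7, 8, 9, 10, 11, 12, 13]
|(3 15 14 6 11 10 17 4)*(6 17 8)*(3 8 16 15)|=9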